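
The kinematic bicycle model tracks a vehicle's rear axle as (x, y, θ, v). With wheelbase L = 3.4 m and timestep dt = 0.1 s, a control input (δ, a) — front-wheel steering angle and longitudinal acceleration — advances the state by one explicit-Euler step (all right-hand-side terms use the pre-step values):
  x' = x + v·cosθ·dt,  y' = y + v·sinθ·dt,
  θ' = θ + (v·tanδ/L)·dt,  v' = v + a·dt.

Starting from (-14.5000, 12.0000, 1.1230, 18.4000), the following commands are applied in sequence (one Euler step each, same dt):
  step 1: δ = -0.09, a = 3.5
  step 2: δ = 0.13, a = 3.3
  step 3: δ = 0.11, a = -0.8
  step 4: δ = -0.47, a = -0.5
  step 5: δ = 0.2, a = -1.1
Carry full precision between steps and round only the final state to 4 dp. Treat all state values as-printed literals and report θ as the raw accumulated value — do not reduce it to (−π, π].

after step 1 (δ=-0.09, a=3.5): (-13.703316, 13.658582, 1.074162, 18.750000)
after step 2 (δ=0.13, a=3.3): (-12.809937, 15.307066, 1.146260, 19.080000)
after step 3 (δ=0.11, a=-0.8): (-12.024035, 17.045692, 1.208240, 19.000000)
after step 4 (δ=-0.47, a=-0.5): (-11.350170, 18.822179, 0.924376, 18.950000)
after step 5 (δ=0.2, a=-1.1): (-10.208749, 20.334854, 1.037357, 18.840000)

(-10.2087, 20.3349, 1.0374, 18.8400)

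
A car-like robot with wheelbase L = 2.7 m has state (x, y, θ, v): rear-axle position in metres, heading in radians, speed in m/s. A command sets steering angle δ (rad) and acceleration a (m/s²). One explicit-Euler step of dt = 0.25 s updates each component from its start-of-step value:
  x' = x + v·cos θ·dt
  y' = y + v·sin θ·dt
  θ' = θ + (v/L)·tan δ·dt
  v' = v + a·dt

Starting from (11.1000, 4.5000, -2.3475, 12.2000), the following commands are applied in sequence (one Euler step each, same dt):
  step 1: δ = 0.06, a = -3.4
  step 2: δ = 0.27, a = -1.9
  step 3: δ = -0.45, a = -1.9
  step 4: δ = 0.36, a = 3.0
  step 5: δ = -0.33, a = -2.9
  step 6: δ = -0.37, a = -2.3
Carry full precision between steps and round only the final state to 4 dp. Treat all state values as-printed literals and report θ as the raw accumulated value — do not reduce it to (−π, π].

after step 1 (δ=0.06, a=-3.4): (8.962157, 2.324655, -2.279641, 11.350000)
after step 2 (δ=0.27, a=-1.9): (7.115066, 0.170667, -1.988788, 10.875000)
after step 3 (δ=-0.45, a=-1.9): (6.011454, -2.314014, -2.475198, 10.400000)
after step 4 (δ=0.36, a=3.0): (3.967710, -3.921220, -2.112736, 11.150000)
after step 5 (δ=-0.33, a=-2.9): (2.529921, -6.309298, -2.466361, 10.425000)
after step 6 (δ=-0.37, a=-2.3): (0.495580, -7.938408, -2.840757, 9.850000)

(0.4956, -7.9384, -2.8408, 9.8500)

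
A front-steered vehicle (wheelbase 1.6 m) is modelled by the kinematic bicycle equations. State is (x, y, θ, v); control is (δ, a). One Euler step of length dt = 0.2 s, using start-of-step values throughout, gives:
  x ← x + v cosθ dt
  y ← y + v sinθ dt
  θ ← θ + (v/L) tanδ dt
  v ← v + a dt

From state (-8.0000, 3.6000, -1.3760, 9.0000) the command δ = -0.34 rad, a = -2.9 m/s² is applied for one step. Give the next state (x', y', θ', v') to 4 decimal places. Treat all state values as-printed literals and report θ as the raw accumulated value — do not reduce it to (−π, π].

(-7.6516, 1.8340, -1.7740, 8.4200)

x' = -8.0000 + 9.0000·cos(-1.3760)·0.2 = -7.6516
y' = 3.6000 + 9.0000·sin(-1.3760)·0.2 = 1.8340
θ' = -1.3760 + (9.0000/1.6)·tan(-0.34)·0.2 = -1.7740
v' = 9.0000 − 2.9000·0.2 = 8.4200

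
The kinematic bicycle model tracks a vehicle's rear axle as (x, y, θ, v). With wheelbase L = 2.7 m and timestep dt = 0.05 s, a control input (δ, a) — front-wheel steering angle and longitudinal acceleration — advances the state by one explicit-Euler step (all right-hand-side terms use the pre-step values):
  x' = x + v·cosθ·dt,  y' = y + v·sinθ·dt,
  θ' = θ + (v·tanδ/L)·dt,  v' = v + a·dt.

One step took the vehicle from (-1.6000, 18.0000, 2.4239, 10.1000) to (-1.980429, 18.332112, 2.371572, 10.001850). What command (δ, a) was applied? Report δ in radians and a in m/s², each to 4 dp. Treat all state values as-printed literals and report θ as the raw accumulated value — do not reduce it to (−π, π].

a = (v'−v)/dt = (-0.098150)/0.05 = -1.9630
Δθ = θ'−θ = -0.052328;  (v·dt/L) = 10.1000·0.05/2.7 = 0.187037
tan δ = Δθ·L/(v·dt) = -0.279773  →  δ = -0.2728

δ = -0.2728, a = -1.9630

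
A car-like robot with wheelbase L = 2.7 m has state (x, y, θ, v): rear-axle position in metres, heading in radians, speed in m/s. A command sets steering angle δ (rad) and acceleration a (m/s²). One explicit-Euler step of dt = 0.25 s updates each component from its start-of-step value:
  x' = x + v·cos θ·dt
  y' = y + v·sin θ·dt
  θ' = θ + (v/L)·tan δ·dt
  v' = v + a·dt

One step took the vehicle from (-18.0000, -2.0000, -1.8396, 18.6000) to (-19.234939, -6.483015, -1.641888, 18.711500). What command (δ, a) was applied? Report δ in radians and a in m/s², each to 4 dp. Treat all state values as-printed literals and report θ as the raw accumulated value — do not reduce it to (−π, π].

δ = 0.1143, a = 0.4460

a = (v'−v)/dt = (0.111500)/0.25 = 0.4460
Δθ = θ'−θ = 0.197712;  (v·dt/L) = 18.6000·0.25/2.7 = 1.722222
tan δ = Δθ·L/(v·dt) = 0.114801  →  δ = 0.1143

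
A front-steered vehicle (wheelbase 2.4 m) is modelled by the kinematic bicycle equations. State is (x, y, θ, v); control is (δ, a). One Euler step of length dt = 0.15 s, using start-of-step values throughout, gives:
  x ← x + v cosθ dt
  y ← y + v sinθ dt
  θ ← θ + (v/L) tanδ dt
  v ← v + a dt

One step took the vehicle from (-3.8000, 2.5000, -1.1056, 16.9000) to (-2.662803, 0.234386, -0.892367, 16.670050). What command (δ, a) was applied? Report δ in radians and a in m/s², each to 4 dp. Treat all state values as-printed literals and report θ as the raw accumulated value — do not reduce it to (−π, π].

δ = 0.1992, a = -1.5330

a = (v'−v)/dt = (-0.229950)/0.15 = -1.5330
Δθ = θ'−θ = 0.213233;  (v·dt/L) = 16.9000·0.15/2.4 = 1.056250
tan δ = Δθ·L/(v·dt) = 0.201877  →  δ = 0.1992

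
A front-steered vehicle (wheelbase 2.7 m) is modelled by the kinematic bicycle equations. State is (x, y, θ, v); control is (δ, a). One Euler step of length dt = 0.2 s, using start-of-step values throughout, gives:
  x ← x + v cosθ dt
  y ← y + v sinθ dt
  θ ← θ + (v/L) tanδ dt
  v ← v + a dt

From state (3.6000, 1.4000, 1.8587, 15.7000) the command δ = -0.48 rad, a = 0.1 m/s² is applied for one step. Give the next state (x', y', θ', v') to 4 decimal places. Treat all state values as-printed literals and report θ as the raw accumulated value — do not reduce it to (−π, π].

x' = 3.6000 + 15.7000·cos(1.8587)·0.2 = 2.7084
y' = 1.4000 + 15.7000·sin(1.8587)·0.2 = 4.4108
θ' = 1.8587 + (15.7000/2.7)·tan(-0.48)·0.2 = 1.2532
v' = 15.7000 + 0.1000·0.2 = 15.7200

(2.7084, 4.4108, 1.2532, 15.7200)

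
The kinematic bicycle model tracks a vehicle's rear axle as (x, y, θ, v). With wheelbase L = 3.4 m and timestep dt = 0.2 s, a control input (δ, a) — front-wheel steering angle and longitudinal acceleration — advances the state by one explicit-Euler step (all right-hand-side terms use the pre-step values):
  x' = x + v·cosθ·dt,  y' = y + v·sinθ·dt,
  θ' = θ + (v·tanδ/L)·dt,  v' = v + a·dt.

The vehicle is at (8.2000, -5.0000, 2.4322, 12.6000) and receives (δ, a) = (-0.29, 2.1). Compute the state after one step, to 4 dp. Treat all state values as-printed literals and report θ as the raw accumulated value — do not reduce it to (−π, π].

(6.2879, -3.3585, 2.2110, 13.0200)

x' = 8.2000 + 12.6000·cos(2.4322)·0.2 = 6.2879
y' = -5.0000 + 12.6000·sin(2.4322)·0.2 = -3.3585
θ' = 2.4322 + (12.6000/3.4)·tan(-0.29)·0.2 = 2.2110
v' = 12.6000 + 2.1000·0.2 = 13.0200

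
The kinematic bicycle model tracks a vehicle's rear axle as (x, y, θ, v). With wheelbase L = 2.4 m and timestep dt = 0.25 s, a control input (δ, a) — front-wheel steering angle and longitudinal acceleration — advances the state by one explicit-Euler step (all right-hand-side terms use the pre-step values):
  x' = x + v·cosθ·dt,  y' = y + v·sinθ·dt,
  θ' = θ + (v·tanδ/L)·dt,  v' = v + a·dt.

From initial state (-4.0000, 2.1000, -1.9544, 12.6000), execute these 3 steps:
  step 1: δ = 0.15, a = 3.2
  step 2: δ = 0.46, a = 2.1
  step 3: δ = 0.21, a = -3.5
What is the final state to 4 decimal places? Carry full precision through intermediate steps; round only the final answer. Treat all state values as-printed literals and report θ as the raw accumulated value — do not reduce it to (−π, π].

(-4.1076, -7.1582, -0.7553, 13.0500)

after step 1 (δ=0.15, a=3.2): (-5.178934, -0.821064, -1.756035, 13.400000)
after step 2 (δ=0.46, a=2.1): (-5.795941, -4.113753, -1.064471, 13.925000)
after step 3 (δ=0.21, a=-3.5): (-4.107650, -7.158220, -0.755304, 13.050000)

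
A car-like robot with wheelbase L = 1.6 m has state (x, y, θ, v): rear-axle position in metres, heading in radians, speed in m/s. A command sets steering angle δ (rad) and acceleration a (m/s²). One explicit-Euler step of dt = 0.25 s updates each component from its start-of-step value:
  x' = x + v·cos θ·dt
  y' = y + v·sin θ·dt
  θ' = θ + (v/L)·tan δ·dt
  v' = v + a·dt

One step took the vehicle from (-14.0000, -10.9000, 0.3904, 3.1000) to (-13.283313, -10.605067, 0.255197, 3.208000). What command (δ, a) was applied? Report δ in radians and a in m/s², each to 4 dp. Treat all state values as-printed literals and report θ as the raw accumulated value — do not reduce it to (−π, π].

a = (v'−v)/dt = (0.108000)/0.25 = 0.4320
Δθ = θ'−θ = -0.135203;  (v·dt/L) = 3.1000·0.25/1.6 = 0.484375
tan δ = Δθ·L/(v·dt) = -0.279129  →  δ = -0.2722

δ = -0.2722, a = 0.4320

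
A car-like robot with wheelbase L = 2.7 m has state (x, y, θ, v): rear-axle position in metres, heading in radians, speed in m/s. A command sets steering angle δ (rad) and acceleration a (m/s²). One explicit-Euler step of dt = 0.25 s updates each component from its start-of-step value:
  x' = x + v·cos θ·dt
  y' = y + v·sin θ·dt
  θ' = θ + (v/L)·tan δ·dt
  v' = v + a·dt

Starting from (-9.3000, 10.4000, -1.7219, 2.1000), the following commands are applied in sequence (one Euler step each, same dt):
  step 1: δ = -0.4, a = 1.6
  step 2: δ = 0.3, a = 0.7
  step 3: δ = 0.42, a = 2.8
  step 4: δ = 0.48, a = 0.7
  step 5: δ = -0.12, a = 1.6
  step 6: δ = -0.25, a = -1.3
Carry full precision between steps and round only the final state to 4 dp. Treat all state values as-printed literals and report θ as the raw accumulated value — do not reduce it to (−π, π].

(-9.5045, 5.9033, -1.5922, 3.6250)

after step 1 (δ=-0.4, a=1.6): (-9.379028, 9.880982, -1.804110, 2.500000)
after step 2 (δ=0.3, a=0.7): (-9.523529, 9.272916, -1.732504, 2.675000)
after step 3 (δ=0.42, a=2.8): (-9.631201, 8.612891, -1.621895, 3.375000)
after step 4 (δ=0.48, a=0.7): (-9.674296, 7.770242, -1.459204, 3.550000)
after step 5 (δ=-0.12, a=1.6): (-9.575464, 6.888262, -1.498839, 3.950000)
after step 6 (δ=-0.25, a=-1.3): (-9.504467, 5.903318, -1.592228, 3.625000)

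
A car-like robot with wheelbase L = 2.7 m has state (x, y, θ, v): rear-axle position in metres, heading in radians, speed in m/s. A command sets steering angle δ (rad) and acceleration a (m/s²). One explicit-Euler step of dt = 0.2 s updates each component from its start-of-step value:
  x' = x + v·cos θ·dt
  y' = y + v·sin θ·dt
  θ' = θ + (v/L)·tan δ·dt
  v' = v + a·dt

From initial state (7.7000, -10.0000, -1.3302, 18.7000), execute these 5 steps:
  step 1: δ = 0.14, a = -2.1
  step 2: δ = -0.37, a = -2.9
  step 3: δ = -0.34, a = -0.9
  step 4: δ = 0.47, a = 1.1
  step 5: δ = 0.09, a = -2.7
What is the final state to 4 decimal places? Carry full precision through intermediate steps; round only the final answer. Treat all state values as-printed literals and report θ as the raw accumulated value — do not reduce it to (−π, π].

(8.3530, -26.9819, -1.3462, 17.2000)

after step 1 (δ=0.14, a=-2.1): (8.591174, -13.632273, -1.134997, 18.280000)
after step 2 (δ=-0.37, a=-2.9): (10.134500, -16.946558, -1.660193, 17.700000)
after step 3 (δ=-0.34, a=-0.9): (9.818459, -20.472422, -2.123981, 17.520000)
after step 4 (δ=0.47, a=1.1): (7.977459, -23.453820, -1.464754, 17.740000)
after step 5 (δ=0.09, a=-2.7): (8.352992, -26.981890, -1.346167, 17.200000)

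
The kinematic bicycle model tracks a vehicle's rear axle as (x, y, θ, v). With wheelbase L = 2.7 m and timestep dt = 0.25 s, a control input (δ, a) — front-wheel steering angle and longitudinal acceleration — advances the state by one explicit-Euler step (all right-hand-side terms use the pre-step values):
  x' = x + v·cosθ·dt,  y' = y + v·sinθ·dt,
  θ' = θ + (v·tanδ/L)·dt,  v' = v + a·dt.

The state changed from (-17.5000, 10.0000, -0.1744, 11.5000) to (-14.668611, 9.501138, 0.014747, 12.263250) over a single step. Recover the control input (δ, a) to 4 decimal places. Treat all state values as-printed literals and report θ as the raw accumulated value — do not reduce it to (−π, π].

a = (v'−v)/dt = (0.763250)/0.25 = 3.0530
Δθ = θ'−θ = 0.189147;  (v·dt/L) = 11.5000·0.25/2.7 = 1.064815
tan δ = Δθ·L/(v·dt) = 0.177634  →  δ = 0.1758

δ = 0.1758, a = 3.0530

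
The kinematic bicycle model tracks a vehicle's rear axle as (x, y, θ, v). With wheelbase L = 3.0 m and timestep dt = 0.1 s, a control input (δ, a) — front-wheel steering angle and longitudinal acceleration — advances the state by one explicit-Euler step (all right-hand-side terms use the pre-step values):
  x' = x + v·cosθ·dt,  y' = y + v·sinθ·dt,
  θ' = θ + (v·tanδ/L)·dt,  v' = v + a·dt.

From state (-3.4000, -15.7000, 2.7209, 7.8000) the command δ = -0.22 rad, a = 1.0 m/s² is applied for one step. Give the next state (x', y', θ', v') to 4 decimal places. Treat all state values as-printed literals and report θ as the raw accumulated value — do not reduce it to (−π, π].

(-4.1120, -15.3815, 2.6628, 7.9000)

x' = -3.4000 + 7.8000·cos(2.7209)·0.1 = -4.1120
y' = -15.7000 + 7.8000·sin(2.7209)·0.1 = -15.3815
θ' = 2.7209 + (7.8000/3.0)·tan(-0.22)·0.1 = 2.6628
v' = 7.8000 + 1.0000·0.1 = 7.9000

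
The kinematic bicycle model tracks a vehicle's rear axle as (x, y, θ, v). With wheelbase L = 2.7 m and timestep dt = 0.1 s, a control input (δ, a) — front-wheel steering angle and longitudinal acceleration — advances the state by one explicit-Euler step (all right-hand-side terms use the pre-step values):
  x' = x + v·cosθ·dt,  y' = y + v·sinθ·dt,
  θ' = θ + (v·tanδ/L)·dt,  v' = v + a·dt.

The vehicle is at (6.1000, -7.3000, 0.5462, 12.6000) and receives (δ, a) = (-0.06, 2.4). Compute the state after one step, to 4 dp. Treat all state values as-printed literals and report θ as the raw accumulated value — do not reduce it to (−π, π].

(7.1767, -6.6455, 0.5182, 12.8400)

x' = 6.1000 + 12.6000·cos(0.5462)·0.1 = 7.1767
y' = -7.3000 + 12.6000·sin(0.5462)·0.1 = -6.6455
θ' = 0.5462 + (12.6000/2.7)·tan(-0.06)·0.1 = 0.5182
v' = 12.6000 + 2.4000·0.1 = 12.8400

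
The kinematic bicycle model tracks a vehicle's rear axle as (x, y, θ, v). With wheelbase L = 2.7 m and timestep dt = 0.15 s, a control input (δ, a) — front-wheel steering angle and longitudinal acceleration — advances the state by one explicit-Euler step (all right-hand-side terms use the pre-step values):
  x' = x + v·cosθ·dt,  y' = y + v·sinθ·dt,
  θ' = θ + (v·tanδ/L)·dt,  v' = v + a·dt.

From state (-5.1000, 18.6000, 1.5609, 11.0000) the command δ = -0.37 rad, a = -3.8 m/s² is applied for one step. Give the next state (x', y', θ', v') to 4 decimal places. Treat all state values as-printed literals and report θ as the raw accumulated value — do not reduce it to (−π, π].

x' = -5.1000 + 11.0000·cos(1.5609)·0.15 = -5.0837
y' = 18.6000 + 11.0000·sin(1.5609)·0.15 = 20.2499
θ' = 1.5609 + (11.0000/2.7)·tan(-0.37)·0.15 = 1.3239
v' = 11.0000 − 3.8000·0.15 = 10.4300

(-5.0837, 20.2499, 1.3239, 10.4300)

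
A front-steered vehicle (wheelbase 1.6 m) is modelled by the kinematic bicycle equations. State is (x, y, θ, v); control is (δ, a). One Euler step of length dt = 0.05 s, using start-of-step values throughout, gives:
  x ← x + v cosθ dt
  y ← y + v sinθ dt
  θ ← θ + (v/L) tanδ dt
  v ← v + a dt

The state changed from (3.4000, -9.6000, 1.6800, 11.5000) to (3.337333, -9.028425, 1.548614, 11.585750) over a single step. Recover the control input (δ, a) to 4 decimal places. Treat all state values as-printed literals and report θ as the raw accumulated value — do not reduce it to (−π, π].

a = (v'−v)/dt = (0.085750)/0.05 = 1.7150
Δθ = θ'−θ = -0.131386;  (v·dt/L) = 11.5000·0.05/1.6 = 0.359375
tan δ = Δθ·L/(v·dt) = -0.365596  →  δ = -0.3505

δ = -0.3505, a = 1.7150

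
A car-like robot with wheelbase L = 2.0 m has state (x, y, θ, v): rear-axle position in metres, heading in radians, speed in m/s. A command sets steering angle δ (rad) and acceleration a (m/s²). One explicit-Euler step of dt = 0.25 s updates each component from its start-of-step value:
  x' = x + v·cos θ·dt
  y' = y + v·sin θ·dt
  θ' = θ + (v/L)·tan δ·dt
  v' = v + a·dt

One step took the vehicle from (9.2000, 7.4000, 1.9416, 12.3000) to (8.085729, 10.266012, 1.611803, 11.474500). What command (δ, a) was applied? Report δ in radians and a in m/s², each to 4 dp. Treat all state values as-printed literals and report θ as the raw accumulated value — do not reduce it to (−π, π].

a = (v'−v)/dt = (-0.825500)/0.25 = -3.3020
Δθ = θ'−θ = -0.329797;  (v·dt/L) = 12.3000·0.25/2.0 = 1.537500
tan δ = Δθ·L/(v·dt) = -0.214502  →  δ = -0.2113

δ = -0.2113, a = -3.3020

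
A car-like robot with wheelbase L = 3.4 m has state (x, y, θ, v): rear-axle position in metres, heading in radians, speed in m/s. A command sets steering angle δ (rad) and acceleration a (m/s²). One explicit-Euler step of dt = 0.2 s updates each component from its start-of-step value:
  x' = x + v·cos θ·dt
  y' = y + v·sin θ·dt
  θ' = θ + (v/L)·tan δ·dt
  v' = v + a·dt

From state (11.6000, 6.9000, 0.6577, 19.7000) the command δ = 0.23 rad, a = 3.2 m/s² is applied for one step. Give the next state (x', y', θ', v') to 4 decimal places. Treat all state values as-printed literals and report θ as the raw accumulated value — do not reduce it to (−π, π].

(14.7181, 9.3085, 0.9290, 20.3400)

x' = 11.6000 + 19.7000·cos(0.6577)·0.2 = 14.7181
y' = 6.9000 + 19.7000·sin(0.6577)·0.2 = 9.3085
θ' = 0.6577 + (19.7000/3.4)·tan(0.23)·0.2 = 0.9290
v' = 19.7000 + 3.2000·0.2 = 20.3400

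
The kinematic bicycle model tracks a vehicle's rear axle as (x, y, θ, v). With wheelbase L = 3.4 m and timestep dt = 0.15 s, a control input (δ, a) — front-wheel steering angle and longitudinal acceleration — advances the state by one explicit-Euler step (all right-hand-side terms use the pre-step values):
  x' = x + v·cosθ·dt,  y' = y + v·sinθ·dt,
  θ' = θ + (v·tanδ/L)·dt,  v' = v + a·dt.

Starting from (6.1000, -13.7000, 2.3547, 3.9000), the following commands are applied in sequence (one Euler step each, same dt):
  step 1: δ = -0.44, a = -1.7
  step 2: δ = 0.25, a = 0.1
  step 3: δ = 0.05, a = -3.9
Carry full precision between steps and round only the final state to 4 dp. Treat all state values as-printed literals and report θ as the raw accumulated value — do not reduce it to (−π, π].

after step 1 (δ=-0.44, a=-1.7): (5.686961, -13.285725, 2.273698, 3.645000)
after step 2 (δ=0.25, a=0.1): (5.333523, -12.868571, 2.314759, 3.660000)
after step 3 (δ=0.05, a=-3.9): (4.961735, -12.464622, 2.322840, 3.075000)

(4.9617, -12.4646, 2.3228, 3.0750)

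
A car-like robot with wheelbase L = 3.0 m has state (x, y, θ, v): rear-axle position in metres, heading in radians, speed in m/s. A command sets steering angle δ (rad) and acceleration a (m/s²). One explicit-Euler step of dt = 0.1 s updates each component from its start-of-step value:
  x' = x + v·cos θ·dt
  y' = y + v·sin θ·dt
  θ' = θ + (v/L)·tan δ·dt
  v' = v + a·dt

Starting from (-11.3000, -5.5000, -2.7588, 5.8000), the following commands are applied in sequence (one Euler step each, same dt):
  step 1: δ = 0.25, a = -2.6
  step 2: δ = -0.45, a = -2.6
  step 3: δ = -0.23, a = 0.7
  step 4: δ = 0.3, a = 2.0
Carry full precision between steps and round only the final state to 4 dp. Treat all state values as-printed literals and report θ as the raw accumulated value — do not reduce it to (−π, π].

after step 1 (δ=0.25, a=-2.6): (-11.838023, -5.716637, -2.709434, 5.540000)
after step 2 (δ=-0.45, a=-2.6): (-12.341090, -5.948670, -2.798638, 5.280000)
after step 3 (δ=-0.23, a=0.7): (-12.838342, -6.126221, -2.839847, 5.350000)
after step 4 (δ=0.3, a=2.0): (-13.349170, -6.285216, -2.784682, 5.550000)

(-13.3492, -6.2852, -2.7847, 5.5500)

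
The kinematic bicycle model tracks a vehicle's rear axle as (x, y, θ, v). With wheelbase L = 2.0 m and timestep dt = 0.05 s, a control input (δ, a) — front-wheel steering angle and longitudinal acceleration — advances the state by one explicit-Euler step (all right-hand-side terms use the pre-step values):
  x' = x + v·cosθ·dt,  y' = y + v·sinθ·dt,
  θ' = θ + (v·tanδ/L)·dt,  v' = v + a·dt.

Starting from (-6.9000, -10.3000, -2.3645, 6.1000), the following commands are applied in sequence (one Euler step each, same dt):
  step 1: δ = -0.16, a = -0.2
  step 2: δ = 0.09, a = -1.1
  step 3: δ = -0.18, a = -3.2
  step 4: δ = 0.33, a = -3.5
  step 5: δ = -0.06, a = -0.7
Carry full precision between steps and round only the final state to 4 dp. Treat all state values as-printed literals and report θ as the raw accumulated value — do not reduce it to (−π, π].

(-7.9751, -11.3313, -2.3611, 5.6650)

after step 1 (δ=-0.16, a=-0.2): (-7.117451, -10.513869, -2.389110, 6.090000)
after step 2 (δ=0.09, a=-1.1): (-7.339735, -10.721980, -2.375371, 6.035000)
after step 3 (δ=-0.18, a=-3.2): (-7.557156, -10.931219, -2.402825, 5.875000)
after step 4 (δ=0.33, a=-3.5): (-7.774325, -11.129024, -2.352517, 5.700000)
after step 5 (δ=-0.06, a=-0.7): (-7.975108, -11.331289, -2.361077, 5.665000)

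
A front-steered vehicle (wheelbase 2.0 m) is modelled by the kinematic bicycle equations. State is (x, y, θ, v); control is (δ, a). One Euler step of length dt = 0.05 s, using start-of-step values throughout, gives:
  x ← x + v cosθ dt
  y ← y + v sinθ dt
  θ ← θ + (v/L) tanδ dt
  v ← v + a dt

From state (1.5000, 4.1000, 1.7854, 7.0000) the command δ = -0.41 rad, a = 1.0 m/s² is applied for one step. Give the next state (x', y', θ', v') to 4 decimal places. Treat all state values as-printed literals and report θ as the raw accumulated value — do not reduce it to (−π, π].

(1.4255, 4.4420, 1.7093, 7.0500)

x' = 1.5000 + 7.0000·cos(1.7854)·0.05 = 1.4255
y' = 4.1000 + 7.0000·sin(1.7854)·0.05 = 4.4420
θ' = 1.7854 + (7.0000/2.0)·tan(-0.41)·0.05 = 1.7093
v' = 7.0000 + 1.0000·0.05 = 7.0500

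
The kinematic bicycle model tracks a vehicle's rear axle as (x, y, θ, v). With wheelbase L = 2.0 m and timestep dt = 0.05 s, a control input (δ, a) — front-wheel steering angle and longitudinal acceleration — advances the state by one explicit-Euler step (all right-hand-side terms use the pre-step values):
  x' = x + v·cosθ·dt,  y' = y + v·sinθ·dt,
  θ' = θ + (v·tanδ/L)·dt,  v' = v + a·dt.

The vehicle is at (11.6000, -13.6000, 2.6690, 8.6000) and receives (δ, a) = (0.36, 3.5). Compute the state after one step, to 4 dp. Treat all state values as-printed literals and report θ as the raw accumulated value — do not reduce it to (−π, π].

x' = 11.6000 + 8.6000·cos(2.6690)·0.05 = 11.2171
y' = -13.6000 + 8.6000·sin(2.6690)·0.05 = -13.4043
θ' = 2.6690 + (8.6000/2.0)·tan(0.36)·0.05 = 2.7499
v' = 8.6000 + 3.5000·0.05 = 8.7750

(11.2171, -13.4043, 2.7499, 8.7750)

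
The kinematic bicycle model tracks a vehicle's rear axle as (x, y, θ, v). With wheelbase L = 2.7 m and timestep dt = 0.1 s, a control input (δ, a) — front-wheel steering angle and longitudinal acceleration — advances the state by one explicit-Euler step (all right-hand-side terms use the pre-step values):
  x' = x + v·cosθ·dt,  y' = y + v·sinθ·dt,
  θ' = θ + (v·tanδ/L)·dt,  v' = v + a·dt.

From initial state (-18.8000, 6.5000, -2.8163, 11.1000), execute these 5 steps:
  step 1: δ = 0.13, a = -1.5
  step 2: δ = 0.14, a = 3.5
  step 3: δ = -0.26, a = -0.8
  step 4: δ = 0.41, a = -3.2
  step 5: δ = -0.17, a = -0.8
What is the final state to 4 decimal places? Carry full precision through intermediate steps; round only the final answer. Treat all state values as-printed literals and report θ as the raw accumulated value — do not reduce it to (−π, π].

(-23.9103, 4.3768, -2.7054, 10.8200)

after step 1 (δ=0.13, a=-1.5): (-19.851789, 6.145259, -2.762552, 10.950000)
after step 2 (δ=0.14, a=3.5): (-20.869066, 5.740078, -2.705401, 11.300000)
after step 3 (δ=-0.26, a=-0.8): (-21.893261, 5.262663, -2.816736, 11.220000)
after step 4 (δ=0.41, a=-3.2): (-22.956576, 4.904551, -2.636122, 10.900000)
after step 5 (δ=-0.17, a=-0.8): (-23.910268, 4.376752, -2.705421, 10.820000)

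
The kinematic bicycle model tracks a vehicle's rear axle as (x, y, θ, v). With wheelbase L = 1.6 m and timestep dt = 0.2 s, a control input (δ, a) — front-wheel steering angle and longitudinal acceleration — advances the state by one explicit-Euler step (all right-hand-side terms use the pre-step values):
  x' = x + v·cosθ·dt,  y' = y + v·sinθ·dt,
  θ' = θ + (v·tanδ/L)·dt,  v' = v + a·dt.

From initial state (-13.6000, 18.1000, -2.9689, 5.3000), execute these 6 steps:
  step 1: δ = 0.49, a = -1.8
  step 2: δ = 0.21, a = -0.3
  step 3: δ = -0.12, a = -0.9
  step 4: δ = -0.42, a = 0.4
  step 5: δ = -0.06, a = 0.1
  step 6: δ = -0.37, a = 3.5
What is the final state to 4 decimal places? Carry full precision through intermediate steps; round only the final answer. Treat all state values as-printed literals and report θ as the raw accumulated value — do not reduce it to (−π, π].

(-18.8832, 15.7337, -3.0884, 5.5000)

after step 1 (δ=0.49, a=-1.8): (-14.644233, 17.917854, -2.615530, 4.940000)
after step 2 (δ=0.21, a=-0.3): (-15.498647, 17.421748, -2.483915, 4.880000)
after step 3 (δ=-0.12, a=-0.9): (-16.271067, 16.825138, -2.557468, 4.700000)
after step 4 (δ=-0.42, a=0.4): (-17.055210, 16.306757, -2.819830, 4.780000)
after step 5 (δ=-0.06, a=0.1): (-17.962148, 16.004432, -2.855723, 4.800000)
after step 6 (δ=-0.37, a=3.5): (-18.883188, 15.733720, -3.088441, 5.500000)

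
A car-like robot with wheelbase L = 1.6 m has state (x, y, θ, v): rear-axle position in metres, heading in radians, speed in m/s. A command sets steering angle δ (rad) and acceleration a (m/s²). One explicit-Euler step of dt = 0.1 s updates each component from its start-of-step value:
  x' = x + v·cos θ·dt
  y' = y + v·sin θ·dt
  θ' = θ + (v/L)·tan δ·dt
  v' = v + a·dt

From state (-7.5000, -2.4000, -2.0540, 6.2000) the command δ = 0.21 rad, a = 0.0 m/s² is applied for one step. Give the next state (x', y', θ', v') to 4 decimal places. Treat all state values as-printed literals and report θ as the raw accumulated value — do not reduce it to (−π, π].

x' = -7.5000 + 6.2000·cos(-2.0540)·0.1 = -7.7881
y' = -2.4000 + 6.2000·sin(-2.0540)·0.1 = -2.9490
θ' = -2.0540 + (6.2000/1.6)·tan(0.21)·0.1 = -1.9714
v' = 6.2000 + 0.0000·0.1 = 6.2000

(-7.7881, -2.9490, -1.9714, 6.2000)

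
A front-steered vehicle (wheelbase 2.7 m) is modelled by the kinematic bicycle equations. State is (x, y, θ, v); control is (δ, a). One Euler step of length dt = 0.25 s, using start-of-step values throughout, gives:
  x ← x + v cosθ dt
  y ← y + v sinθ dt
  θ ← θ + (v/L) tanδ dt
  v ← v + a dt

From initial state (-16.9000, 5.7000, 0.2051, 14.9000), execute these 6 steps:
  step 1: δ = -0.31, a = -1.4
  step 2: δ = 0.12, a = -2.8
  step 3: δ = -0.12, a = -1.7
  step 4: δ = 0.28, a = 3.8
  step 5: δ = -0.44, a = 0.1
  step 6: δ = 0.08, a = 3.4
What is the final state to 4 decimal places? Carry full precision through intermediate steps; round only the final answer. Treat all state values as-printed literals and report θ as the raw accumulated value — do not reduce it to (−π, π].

(3.7310, 3.3260, -0.3913, 15.2500)

after step 1 (δ=-0.31, a=-1.4): (-13.253074, 6.458652, -0.236833, 14.550000)
after step 2 (δ=0.12, a=-2.8): (-9.717111, 5.605202, -0.074386, 13.850000)
after step 3 (δ=-0.12, a=-1.7): (-6.264187, 5.347877, -0.229018, 13.425000)
after step 4 (δ=0.28, a=3.8): (-2.995569, 4.585937, 0.128428, 14.375000)
after step 5 (δ=-0.44, a=0.1): (0.568585, 5.046208, -0.498190, 14.400000)
after step 6 (δ=0.08, a=3.4): (3.731001, 3.325998, -0.391295, 15.250000)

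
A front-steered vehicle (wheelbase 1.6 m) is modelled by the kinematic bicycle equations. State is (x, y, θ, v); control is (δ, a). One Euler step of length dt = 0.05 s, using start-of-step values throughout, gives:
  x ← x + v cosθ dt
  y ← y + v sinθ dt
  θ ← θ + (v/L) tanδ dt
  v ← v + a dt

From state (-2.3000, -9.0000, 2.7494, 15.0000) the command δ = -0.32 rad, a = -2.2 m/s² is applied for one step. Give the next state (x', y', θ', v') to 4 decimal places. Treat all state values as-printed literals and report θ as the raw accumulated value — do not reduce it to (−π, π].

(-2.9931, -8.7133, 2.5941, 14.8900)

x' = -2.3000 + 15.0000·cos(2.7494)·0.05 = -2.9931
y' = -9.0000 + 15.0000·sin(2.7494)·0.05 = -8.7133
θ' = 2.7494 + (15.0000/1.6)·tan(-0.32)·0.05 = 2.5941
v' = 15.0000 − 2.2000·0.05 = 14.8900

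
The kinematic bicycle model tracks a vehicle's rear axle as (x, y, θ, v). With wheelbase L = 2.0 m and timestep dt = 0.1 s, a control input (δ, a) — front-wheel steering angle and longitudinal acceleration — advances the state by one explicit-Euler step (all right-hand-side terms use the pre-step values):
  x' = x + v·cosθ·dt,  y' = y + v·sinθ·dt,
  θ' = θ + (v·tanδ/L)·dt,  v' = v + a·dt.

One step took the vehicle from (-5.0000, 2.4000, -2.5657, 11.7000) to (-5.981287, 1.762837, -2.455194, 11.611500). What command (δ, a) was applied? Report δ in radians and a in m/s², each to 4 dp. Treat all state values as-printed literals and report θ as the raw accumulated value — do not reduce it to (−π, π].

a = (v'−v)/dt = (-0.088500)/0.1 = -0.8850
Δθ = θ'−θ = 0.110506;  (v·dt/L) = 11.7000·0.1/2.0 = 0.585000
tan δ = Δθ·L/(v·dt) = 0.188899  →  δ = 0.1867

δ = 0.1867, a = -0.8850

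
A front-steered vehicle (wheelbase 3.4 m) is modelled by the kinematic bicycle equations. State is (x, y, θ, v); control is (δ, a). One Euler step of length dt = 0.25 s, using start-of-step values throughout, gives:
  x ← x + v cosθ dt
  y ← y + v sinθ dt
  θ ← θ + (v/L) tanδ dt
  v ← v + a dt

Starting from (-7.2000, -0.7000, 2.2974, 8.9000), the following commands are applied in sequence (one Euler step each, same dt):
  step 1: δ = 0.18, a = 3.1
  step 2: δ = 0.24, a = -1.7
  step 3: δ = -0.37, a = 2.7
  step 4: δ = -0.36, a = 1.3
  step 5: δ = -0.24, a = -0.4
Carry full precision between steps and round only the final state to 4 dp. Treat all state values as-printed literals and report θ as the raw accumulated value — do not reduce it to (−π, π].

after step 1 (δ=0.18, a=3.1): (-8.678145, 0.963043, 2.416483, 9.675000)
after step 2 (δ=0.24, a=-1.7): (-10.488402, 2.567200, 2.590574, 9.250000)
after step 3 (δ=-0.37, a=2.7): (-12.458633, 3.777923, 2.326770, 9.925000)
after step 4 (δ=-0.36, a=1.3): (-14.160763, 5.583290, 2.052079, 10.250000)
after step 5 (δ=-0.24, a=-0.4): (-15.346986, 7.854695, 1.867641, 10.150000)

(-15.3470, 7.8547, 1.8676, 10.1500)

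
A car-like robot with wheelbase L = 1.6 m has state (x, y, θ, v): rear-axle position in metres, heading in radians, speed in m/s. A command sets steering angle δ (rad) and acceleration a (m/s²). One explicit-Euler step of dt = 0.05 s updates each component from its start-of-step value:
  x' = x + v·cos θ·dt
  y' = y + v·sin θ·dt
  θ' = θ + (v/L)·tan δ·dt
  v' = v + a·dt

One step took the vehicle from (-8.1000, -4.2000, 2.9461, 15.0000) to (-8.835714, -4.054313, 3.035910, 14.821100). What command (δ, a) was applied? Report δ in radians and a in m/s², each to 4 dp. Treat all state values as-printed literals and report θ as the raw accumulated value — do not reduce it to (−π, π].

a = (v'−v)/dt = (-0.178900)/0.05 = -3.5780
Δθ = θ'−θ = 0.089810;  (v·dt/L) = 15.0000·0.05/1.6 = 0.468750
tan δ = Δθ·L/(v·dt) = 0.191595  →  δ = 0.1893

δ = 0.1893, a = -3.5780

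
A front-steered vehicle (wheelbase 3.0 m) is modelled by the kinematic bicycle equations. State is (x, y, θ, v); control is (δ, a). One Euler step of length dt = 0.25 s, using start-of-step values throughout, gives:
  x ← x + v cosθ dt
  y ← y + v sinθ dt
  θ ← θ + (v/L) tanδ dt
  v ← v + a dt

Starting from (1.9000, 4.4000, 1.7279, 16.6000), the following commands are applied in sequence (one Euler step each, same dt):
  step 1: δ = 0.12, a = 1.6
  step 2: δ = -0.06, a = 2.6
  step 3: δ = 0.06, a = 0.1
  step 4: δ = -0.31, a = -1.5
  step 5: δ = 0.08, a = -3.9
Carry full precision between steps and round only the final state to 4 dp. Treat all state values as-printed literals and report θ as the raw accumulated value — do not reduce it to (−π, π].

(-1.9422, 25.2794, 1.5417, 16.3250)

after step 1 (δ=0.12, a=1.6): (1.250698, 8.498891, 1.894701, 17.000000)
after step 2 (δ=-0.06, a=2.6): (-0.101953, 12.527890, 1.809599, 17.650000)
after step 3 (δ=0.06, a=0.1): (-1.145685, 16.815171, 1.897955, 17.675000)
after step 4 (δ=-0.31, a=-1.5): (-2.565668, 20.999547, 1.426140, 17.300000)
after step 5 (δ=0.08, a=-3.9): (-1.942207, 25.279374, 1.541720, 16.325000)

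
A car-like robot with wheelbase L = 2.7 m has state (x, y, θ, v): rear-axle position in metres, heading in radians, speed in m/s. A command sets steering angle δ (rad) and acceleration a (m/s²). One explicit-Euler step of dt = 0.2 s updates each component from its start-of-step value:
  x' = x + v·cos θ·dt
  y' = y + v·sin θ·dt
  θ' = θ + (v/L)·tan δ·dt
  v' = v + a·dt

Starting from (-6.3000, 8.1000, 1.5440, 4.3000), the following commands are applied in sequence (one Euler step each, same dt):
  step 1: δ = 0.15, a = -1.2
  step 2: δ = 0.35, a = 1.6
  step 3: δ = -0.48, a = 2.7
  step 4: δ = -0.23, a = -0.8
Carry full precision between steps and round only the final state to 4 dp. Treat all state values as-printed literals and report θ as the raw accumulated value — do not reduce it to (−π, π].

after step 1 (δ=0.15, a=-1.2): (-6.276958, 8.959691, 1.592139, 4.060000)
after step 2 (δ=0.35, a=1.6): (-6.294287, 9.771506, 1.701918, 4.380000)
after step 3 (δ=-0.48, a=2.7): (-6.408821, 10.639987, 1.533009, 4.920000)
after step 4 (δ=-0.23, a=-0.8): (-6.371647, 11.623284, 1.447677, 4.760000)

(-6.3716, 11.6233, 1.4477, 4.7600)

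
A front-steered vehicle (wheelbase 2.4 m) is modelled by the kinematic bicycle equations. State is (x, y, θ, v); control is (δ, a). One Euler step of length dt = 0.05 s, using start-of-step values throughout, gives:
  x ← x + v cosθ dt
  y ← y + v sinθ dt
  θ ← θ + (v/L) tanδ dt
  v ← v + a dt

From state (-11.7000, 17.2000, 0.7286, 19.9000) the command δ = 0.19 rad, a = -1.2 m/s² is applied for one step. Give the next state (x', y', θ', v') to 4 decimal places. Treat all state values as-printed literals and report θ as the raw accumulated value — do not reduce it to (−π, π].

(-10.9576, 17.8625, 0.8083, 19.8400)

x' = -11.7000 + 19.9000·cos(0.7286)·0.05 = -10.9576
y' = 17.2000 + 19.9000·sin(0.7286)·0.05 = 17.8625
θ' = 0.7286 + (19.9000/2.4)·tan(0.19)·0.05 = 0.8083
v' = 19.9000 − 1.2000·0.05 = 19.8400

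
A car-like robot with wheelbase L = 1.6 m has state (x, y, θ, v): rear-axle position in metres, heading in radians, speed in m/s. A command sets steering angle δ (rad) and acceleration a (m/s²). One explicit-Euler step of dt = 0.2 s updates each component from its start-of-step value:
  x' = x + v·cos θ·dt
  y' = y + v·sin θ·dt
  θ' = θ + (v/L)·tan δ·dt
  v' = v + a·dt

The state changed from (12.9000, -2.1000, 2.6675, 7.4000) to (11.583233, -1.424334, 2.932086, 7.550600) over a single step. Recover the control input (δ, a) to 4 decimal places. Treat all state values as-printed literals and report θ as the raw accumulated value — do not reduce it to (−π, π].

a = (v'−v)/dt = (0.150600)/0.2 = 0.7530
Δθ = θ'−θ = 0.264586;  (v·dt/L) = 7.4000·0.2/1.6 = 0.925000
tan δ = Δθ·L/(v·dt) = 0.286039  →  δ = 0.2786

δ = 0.2786, a = 0.7530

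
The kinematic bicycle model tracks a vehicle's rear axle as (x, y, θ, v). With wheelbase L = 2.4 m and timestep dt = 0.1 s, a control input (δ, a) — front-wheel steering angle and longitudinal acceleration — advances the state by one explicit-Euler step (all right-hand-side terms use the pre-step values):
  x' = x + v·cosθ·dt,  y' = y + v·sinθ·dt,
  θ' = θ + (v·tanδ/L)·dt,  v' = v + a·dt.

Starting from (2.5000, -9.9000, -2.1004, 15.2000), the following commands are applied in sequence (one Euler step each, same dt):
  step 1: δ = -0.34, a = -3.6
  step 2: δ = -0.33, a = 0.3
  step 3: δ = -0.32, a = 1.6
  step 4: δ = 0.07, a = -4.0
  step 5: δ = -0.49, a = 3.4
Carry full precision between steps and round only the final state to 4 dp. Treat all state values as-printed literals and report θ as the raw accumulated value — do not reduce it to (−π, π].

(-3.2116, -14.3538, -3.0228, 14.9700)

after step 1 (δ=-0.34, a=-3.6): (1.732109, -11.211771, -2.324433, 14.840000)
after step 2 (δ=-0.33, a=0.3): (0.716615, -12.293911, -2.536228, 14.870000)
after step 3 (δ=-0.32, a=1.6): (-0.506137, -13.140107, -2.741551, 15.030000)
after step 4 (δ=0.07, a=-4.0): (-1.890468, -13.725460, -2.697642, 14.630000)
after step 5 (δ=-0.49, a=3.4): (-3.211647, -14.353833, -3.022787, 14.970000)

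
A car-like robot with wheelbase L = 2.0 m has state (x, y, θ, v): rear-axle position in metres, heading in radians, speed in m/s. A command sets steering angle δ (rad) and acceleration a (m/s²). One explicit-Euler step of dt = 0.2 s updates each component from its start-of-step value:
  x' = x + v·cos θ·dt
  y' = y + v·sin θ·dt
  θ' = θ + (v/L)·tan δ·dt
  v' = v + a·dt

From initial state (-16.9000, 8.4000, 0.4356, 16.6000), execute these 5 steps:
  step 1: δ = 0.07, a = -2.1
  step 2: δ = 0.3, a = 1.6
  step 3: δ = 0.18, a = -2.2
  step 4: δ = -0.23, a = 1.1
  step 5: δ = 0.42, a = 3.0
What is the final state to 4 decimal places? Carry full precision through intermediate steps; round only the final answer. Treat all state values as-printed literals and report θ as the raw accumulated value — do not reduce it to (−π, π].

after step 1 (δ=0.07, a=-2.1): (-13.890031, 9.800889, 0.551990, 16.180000)
after step 2 (δ=0.3, a=1.6): (-11.134634, 11.497792, 1.052496, 16.500000)
after step 3 (δ=0.18, a=-2.2): (-9.499800, 14.364378, 1.352746, 16.060000)
after step 4 (δ=-0.23, a=1.1): (-8.804959, 17.500321, 0.976712, 16.280000)
after step 5 (δ=0.42, a=3.0): (-6.982411, 20.198442, 1.703732, 16.880000)

(-6.9824, 20.1984, 1.7037, 16.8800)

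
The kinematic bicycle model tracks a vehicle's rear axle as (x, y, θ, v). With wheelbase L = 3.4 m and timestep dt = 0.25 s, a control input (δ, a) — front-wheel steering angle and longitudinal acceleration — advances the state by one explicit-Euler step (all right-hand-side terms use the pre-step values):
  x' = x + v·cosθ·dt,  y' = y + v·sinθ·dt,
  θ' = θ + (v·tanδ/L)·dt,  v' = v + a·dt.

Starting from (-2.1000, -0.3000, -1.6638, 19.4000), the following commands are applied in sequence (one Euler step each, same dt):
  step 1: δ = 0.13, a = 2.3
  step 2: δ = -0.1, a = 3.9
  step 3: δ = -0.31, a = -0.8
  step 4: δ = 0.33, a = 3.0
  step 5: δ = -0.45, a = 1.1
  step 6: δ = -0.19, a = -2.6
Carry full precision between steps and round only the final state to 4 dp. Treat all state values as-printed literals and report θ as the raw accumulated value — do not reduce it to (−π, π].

(-9.0595, -28.9718, -2.6671, 21.1250)

after step 1 (δ=0.13, a=2.3): (-2.550418, -5.129040, -1.477307, 19.975000)
after step 2 (δ=-0.1, a=3.9): (-2.084236, -10.100982, -1.624674, 20.950000)
after step 3 (δ=-0.31, a=-0.8): (-2.366281, -15.330882, -2.118119, 20.750000)
after step 4 (δ=0.33, a=3.0): (-5.065873, -19.760596, -1.595517, 21.500000)
after step 5 (δ=-0.45, a=1.1): (-5.198733, -25.133954, -2.359170, 21.775000)
after step 6 (δ=-0.19, a=-2.6): (-9.059483, -28.971795, -2.667094, 21.125000)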